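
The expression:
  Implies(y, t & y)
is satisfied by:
  {t: True, y: False}
  {y: False, t: False}
  {y: True, t: True}


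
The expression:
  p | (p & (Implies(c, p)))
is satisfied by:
  {p: True}


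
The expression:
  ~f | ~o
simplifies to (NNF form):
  ~f | ~o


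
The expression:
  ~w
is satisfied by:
  {w: False}


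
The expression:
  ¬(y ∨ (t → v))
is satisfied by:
  {t: True, v: False, y: False}


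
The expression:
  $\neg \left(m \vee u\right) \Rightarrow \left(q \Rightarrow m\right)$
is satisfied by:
  {m: True, u: True, q: False}
  {m: True, u: False, q: False}
  {u: True, m: False, q: False}
  {m: False, u: False, q: False}
  {m: True, q: True, u: True}
  {m: True, q: True, u: False}
  {q: True, u: True, m: False}


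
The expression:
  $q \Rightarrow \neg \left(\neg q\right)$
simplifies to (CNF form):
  $\text{True}$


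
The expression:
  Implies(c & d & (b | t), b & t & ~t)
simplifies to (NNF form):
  ~c | ~d | (~b & ~t)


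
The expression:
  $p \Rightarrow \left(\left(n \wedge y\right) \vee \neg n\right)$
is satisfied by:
  {y: True, p: False, n: False}
  {p: False, n: False, y: False}
  {y: True, n: True, p: False}
  {n: True, p: False, y: False}
  {y: True, p: True, n: False}
  {p: True, y: False, n: False}
  {y: True, n: True, p: True}


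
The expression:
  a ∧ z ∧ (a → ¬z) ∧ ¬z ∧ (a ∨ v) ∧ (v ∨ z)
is never true.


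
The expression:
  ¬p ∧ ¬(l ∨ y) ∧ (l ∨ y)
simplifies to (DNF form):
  False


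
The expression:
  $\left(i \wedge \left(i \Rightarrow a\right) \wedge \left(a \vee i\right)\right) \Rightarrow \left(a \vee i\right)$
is always true.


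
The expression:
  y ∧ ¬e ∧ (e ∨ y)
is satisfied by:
  {y: True, e: False}


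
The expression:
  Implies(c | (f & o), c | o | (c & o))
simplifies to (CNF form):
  True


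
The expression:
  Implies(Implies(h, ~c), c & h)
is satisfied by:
  {h: True, c: True}


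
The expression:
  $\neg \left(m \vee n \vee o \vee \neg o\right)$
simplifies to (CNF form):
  $\text{False}$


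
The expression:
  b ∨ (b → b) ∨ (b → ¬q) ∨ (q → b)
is always true.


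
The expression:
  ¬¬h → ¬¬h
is always true.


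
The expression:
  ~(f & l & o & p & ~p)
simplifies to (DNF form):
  True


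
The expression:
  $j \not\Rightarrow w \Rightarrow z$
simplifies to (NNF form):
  $w \vee z \vee \neg j$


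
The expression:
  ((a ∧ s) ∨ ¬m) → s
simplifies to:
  m ∨ s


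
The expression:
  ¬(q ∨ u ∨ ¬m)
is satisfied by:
  {m: True, q: False, u: False}


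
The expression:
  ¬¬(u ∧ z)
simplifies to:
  u ∧ z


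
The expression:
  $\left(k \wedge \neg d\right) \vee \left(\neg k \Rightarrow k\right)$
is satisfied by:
  {k: True}


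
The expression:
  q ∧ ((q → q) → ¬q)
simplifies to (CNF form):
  False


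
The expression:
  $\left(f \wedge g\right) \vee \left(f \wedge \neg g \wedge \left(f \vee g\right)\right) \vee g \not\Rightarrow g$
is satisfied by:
  {f: True}


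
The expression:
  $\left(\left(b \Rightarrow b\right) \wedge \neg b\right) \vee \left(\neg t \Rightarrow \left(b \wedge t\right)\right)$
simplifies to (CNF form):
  $t \vee \neg b$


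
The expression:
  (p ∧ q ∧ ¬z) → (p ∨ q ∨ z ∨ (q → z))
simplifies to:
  True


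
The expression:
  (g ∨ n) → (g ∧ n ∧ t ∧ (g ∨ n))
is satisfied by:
  {t: True, n: False, g: False}
  {t: False, n: False, g: False}
  {n: True, g: True, t: True}


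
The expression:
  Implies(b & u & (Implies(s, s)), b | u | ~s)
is always true.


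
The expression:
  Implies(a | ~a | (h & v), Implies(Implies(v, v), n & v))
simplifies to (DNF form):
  n & v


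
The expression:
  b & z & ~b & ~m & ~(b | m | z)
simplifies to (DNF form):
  False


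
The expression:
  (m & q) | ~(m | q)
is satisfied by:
  {m: False, q: False}
  {q: True, m: True}


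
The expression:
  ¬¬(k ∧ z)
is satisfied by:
  {z: True, k: True}


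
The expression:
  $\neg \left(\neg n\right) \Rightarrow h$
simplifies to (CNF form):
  $h \vee \neg n$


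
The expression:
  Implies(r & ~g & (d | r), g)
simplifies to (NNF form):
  g | ~r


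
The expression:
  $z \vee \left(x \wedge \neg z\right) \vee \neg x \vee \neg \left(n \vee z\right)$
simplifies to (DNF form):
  $\text{True}$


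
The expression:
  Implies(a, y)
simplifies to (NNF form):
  y | ~a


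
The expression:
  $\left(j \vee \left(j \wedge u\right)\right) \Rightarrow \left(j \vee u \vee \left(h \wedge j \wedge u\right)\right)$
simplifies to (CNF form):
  $\text{True}$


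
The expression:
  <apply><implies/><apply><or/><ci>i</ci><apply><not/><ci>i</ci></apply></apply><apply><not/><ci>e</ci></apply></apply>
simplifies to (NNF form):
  <apply><not/><ci>e</ci></apply>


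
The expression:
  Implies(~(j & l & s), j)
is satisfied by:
  {j: True}


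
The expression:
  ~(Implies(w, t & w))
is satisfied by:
  {w: True, t: False}


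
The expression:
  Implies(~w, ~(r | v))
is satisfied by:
  {w: True, r: False, v: False}
  {w: True, v: True, r: False}
  {w: True, r: True, v: False}
  {w: True, v: True, r: True}
  {v: False, r: False, w: False}


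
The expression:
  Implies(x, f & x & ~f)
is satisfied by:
  {x: False}


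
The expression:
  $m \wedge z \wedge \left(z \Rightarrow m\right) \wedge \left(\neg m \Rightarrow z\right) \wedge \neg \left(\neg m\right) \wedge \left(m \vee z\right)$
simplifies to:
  $m \wedge z$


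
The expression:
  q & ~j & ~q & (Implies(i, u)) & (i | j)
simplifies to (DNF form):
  False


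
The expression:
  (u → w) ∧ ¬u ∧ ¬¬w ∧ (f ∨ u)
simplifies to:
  f ∧ w ∧ ¬u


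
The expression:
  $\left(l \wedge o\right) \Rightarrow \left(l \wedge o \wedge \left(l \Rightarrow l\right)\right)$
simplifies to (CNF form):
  $\text{True}$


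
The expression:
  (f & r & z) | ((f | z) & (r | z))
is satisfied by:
  {z: True, f: True, r: True}
  {z: True, f: True, r: False}
  {z: True, r: True, f: False}
  {z: True, r: False, f: False}
  {f: True, r: True, z: False}


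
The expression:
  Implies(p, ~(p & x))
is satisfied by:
  {p: False, x: False}
  {x: True, p: False}
  {p: True, x: False}


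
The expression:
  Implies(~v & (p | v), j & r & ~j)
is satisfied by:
  {v: True, p: False}
  {p: False, v: False}
  {p: True, v: True}


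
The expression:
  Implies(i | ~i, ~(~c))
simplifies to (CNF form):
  c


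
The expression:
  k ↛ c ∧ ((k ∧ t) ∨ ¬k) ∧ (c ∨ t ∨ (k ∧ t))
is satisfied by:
  {t: True, k: True, c: False}


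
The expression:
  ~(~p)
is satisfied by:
  {p: True}


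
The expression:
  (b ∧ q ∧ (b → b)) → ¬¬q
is always true.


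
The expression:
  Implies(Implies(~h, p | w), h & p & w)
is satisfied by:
  {w: False, p: False, h: False}
  {p: True, h: True, w: True}


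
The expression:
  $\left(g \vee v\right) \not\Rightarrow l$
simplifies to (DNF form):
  $\left(g \wedge \neg l\right) \vee \left(v \wedge \neg l\right)$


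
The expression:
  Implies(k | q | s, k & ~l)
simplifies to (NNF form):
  (k | ~q) & (k | ~s) & (~k | ~l)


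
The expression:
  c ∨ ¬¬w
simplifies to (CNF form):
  c ∨ w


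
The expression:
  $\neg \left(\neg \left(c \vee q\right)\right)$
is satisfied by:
  {q: True, c: True}
  {q: True, c: False}
  {c: True, q: False}


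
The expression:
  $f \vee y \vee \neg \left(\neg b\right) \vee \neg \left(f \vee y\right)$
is always true.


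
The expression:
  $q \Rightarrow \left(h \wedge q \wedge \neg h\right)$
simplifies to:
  $\neg q$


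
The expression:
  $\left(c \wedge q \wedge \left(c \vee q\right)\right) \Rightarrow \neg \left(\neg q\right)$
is always true.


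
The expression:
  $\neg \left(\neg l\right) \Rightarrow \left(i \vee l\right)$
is always true.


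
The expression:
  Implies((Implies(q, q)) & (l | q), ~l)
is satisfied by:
  {l: False}


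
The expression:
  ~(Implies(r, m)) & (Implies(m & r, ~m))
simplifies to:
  r & ~m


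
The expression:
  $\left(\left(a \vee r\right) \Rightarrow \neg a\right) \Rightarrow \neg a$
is always true.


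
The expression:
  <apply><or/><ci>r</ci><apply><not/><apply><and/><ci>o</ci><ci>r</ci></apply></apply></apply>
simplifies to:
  <true/>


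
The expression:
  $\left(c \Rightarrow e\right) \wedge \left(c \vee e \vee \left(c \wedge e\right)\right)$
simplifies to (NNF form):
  $e$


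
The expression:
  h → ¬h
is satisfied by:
  {h: False}


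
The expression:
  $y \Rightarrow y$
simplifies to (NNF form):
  $\text{True}$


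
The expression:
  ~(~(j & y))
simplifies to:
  j & y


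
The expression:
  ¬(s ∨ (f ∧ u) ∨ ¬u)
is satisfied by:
  {u: True, f: False, s: False}


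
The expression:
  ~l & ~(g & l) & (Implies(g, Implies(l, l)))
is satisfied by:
  {l: False}


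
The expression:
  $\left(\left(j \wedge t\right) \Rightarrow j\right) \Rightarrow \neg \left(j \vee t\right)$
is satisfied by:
  {t: False, j: False}


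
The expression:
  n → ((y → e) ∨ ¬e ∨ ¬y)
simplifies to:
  True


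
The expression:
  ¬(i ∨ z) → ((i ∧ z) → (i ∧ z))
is always true.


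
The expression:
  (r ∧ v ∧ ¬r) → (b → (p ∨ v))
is always true.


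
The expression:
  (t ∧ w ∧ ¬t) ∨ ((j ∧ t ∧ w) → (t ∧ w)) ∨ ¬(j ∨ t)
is always true.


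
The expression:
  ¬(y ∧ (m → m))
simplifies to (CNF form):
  ¬y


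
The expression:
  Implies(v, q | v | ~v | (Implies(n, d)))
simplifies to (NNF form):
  True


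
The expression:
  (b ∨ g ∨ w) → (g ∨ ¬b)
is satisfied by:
  {g: True, b: False}
  {b: False, g: False}
  {b: True, g: True}


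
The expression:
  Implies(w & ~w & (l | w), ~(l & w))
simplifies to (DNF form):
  True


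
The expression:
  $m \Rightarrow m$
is always true.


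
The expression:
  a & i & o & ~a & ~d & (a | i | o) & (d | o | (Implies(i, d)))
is never true.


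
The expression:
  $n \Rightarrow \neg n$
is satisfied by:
  {n: False}


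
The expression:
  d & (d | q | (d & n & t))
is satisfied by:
  {d: True}


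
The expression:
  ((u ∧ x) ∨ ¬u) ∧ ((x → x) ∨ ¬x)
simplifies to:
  x ∨ ¬u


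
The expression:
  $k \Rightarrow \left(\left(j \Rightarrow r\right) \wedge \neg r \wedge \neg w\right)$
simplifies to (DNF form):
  $\left(\neg j \wedge \neg r \wedge \neg w\right) \vee \neg k$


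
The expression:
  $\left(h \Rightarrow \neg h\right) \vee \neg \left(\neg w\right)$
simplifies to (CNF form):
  $w \vee \neg h$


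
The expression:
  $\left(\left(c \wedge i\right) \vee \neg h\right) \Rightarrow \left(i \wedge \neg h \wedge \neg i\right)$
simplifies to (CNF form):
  $h \wedge \left(\neg c \vee \neg i\right)$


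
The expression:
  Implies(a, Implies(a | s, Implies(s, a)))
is always true.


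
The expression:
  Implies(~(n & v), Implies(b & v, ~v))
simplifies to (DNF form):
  n | ~b | ~v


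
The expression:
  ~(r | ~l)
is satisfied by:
  {l: True, r: False}


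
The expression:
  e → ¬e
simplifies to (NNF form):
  ¬e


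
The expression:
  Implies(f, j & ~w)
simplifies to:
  ~f | (j & ~w)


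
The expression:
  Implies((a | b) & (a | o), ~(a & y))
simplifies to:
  ~a | ~y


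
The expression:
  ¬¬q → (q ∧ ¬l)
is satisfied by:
  {l: False, q: False}
  {q: True, l: False}
  {l: True, q: False}


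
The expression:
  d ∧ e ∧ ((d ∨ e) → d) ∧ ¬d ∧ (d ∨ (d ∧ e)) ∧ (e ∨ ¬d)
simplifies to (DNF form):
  False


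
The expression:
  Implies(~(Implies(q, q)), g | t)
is always true.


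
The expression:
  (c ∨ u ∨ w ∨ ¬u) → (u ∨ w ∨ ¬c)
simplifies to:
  u ∨ w ∨ ¬c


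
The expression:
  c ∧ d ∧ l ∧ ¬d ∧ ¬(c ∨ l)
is never true.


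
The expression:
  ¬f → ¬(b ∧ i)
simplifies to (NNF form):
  f ∨ ¬b ∨ ¬i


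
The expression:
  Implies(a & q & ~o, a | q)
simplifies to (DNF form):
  True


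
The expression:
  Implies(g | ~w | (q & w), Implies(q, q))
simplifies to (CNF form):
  True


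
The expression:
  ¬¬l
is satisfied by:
  {l: True}


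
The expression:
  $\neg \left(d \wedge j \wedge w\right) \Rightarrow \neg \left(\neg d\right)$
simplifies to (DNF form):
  $d$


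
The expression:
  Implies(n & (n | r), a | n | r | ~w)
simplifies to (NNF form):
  True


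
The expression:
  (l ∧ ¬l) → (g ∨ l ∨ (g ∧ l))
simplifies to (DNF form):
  True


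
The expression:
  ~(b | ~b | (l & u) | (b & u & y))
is never true.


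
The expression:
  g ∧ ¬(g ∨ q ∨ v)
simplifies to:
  False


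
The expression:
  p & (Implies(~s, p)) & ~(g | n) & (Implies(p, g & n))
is never true.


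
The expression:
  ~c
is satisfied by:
  {c: False}


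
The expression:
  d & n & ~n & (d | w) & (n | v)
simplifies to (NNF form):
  False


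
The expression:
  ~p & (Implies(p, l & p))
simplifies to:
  ~p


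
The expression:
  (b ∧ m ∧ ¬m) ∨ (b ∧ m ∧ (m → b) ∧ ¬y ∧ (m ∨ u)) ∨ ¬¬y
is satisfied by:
  {y: True, m: True, b: True}
  {y: True, m: True, b: False}
  {y: True, b: True, m: False}
  {y: True, b: False, m: False}
  {m: True, b: True, y: False}


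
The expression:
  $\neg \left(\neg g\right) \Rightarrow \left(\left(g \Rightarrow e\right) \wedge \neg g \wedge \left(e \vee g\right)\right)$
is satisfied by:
  {g: False}


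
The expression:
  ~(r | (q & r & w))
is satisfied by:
  {r: False}


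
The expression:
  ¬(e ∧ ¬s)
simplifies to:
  s ∨ ¬e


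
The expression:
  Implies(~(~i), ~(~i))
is always true.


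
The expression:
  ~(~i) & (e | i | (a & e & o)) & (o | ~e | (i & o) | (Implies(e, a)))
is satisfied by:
  {a: True, o: True, i: True, e: False}
  {a: True, i: True, e: False, o: False}
  {o: True, i: True, e: False, a: False}
  {i: True, o: False, e: False, a: False}
  {a: True, e: True, i: True, o: True}
  {a: True, e: True, i: True, o: False}
  {e: True, i: True, o: True, a: False}


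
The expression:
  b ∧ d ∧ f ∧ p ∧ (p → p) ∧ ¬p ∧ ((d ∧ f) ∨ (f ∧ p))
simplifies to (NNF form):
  False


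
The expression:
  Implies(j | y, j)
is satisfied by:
  {j: True, y: False}
  {y: False, j: False}
  {y: True, j: True}


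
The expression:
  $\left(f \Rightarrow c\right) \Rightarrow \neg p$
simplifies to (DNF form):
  $\left(f \wedge \neg c\right) \vee \neg p$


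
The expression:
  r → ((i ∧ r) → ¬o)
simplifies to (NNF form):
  ¬i ∨ ¬o ∨ ¬r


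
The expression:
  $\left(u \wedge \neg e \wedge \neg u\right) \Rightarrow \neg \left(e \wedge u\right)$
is always true.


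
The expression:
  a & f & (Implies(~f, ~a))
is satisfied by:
  {a: True, f: True}


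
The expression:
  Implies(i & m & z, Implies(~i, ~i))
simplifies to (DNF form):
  True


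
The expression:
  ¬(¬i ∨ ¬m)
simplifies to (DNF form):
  i ∧ m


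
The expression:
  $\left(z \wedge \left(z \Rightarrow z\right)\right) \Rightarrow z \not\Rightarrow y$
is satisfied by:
  {z: False, y: False}
  {y: True, z: False}
  {z: True, y: False}


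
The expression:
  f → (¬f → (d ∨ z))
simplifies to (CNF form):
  True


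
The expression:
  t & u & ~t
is never true.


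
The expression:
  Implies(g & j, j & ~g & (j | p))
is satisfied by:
  {g: False, j: False}
  {j: True, g: False}
  {g: True, j: False}


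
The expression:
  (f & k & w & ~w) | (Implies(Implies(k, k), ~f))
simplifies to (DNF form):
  ~f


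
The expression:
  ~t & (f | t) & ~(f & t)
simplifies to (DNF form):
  f & ~t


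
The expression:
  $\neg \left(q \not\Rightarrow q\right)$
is always true.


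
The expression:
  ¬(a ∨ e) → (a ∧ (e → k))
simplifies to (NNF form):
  a ∨ e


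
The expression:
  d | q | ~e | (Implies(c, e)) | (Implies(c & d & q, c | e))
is always true.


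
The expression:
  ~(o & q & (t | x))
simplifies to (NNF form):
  ~o | ~q | (~t & ~x)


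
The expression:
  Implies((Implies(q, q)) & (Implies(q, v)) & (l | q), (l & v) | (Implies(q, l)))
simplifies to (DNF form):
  l | ~q | ~v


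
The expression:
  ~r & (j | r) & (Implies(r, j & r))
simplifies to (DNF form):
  j & ~r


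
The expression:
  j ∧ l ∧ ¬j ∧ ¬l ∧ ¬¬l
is never true.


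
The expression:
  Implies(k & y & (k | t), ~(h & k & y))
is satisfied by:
  {h: False, k: False, y: False}
  {y: True, h: False, k: False}
  {k: True, h: False, y: False}
  {y: True, k: True, h: False}
  {h: True, y: False, k: False}
  {y: True, h: True, k: False}
  {k: True, h: True, y: False}


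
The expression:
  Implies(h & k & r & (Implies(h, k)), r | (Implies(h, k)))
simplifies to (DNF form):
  True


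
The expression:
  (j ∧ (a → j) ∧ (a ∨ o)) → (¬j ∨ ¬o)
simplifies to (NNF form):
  ¬j ∨ ¬o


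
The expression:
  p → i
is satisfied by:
  {i: True, p: False}
  {p: False, i: False}
  {p: True, i: True}


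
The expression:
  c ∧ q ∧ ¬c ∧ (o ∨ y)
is never true.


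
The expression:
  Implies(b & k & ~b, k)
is always true.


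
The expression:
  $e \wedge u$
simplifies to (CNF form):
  $e \wedge u$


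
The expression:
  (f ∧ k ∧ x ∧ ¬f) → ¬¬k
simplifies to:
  True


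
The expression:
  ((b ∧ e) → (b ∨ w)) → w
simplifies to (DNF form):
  w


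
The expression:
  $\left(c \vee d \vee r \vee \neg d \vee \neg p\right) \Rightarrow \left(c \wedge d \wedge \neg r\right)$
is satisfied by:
  {c: True, d: True, r: False}


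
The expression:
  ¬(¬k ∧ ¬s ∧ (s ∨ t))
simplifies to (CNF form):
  k ∨ s ∨ ¬t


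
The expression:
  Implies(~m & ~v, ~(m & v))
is always true.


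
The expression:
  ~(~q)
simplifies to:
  q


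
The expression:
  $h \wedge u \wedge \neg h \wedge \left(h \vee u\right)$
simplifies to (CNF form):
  $\text{False}$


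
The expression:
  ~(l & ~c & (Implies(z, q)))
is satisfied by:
  {c: True, z: True, l: False, q: False}
  {c: True, z: False, l: False, q: False}
  {c: True, q: True, z: True, l: False}
  {c: True, q: True, z: False, l: False}
  {z: True, q: False, l: False, c: False}
  {z: False, q: False, l: False, c: False}
  {q: True, z: True, l: False, c: False}
  {q: True, z: False, l: False, c: False}
  {c: True, l: True, z: True, q: False}
  {c: True, l: True, z: False, q: False}
  {c: True, q: True, l: True, z: True}
  {c: True, q: True, l: True, z: False}
  {l: True, z: True, q: False, c: False}


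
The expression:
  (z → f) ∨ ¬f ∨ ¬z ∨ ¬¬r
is always true.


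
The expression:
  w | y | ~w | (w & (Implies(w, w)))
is always true.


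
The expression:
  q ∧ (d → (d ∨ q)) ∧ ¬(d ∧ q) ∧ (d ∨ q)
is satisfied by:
  {q: True, d: False}


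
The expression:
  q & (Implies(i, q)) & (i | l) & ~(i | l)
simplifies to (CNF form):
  False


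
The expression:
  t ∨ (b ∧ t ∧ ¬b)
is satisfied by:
  {t: True}


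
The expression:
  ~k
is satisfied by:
  {k: False}


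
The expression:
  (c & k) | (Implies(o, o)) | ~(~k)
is always true.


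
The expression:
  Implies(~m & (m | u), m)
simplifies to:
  m | ~u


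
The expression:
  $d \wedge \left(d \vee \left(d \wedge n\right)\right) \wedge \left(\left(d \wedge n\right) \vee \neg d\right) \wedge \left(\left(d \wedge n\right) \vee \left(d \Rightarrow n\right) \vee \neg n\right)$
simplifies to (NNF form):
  $d \wedge n$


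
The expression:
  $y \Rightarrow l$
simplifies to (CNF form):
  $l \vee \neg y$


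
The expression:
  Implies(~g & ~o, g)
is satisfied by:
  {o: True, g: True}
  {o: True, g: False}
  {g: True, o: False}


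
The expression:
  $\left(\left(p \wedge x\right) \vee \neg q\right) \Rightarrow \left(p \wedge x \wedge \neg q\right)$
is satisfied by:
  {q: True, p: False, x: False}
  {x: True, q: True, p: False}
  {p: True, q: True, x: False}
  {x: True, p: True, q: False}


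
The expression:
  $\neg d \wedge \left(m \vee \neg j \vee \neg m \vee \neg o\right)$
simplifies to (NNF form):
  $\neg d$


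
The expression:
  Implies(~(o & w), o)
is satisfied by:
  {o: True}


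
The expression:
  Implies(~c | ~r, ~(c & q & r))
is always true.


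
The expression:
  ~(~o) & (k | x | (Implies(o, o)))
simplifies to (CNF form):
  o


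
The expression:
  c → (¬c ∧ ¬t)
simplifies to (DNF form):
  ¬c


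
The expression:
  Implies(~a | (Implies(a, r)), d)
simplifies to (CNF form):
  (a | d) & (d | ~r)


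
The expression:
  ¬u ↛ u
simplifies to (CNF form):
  True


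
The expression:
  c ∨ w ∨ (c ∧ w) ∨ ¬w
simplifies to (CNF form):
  True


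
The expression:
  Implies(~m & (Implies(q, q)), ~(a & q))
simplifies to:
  m | ~a | ~q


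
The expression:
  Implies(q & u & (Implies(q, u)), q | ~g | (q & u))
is always true.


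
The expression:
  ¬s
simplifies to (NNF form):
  ¬s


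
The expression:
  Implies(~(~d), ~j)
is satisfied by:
  {d: False, j: False}
  {j: True, d: False}
  {d: True, j: False}


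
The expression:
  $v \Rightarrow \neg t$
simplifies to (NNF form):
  $\neg t \vee \neg v$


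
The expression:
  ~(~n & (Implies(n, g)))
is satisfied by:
  {n: True}


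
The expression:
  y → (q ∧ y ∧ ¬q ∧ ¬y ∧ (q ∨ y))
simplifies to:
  ¬y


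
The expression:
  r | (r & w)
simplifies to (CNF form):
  r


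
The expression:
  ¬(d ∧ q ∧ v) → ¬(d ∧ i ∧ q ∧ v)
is always true.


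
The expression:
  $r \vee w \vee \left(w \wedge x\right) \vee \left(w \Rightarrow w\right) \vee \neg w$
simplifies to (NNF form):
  $\text{True}$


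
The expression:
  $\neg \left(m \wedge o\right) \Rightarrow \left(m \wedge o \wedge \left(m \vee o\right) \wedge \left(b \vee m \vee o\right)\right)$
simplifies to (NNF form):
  $m \wedge o$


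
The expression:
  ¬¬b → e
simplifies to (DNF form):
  e ∨ ¬b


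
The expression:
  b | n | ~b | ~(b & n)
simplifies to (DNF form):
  True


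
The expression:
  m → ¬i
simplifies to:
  ¬i ∨ ¬m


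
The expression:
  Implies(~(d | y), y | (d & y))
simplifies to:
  d | y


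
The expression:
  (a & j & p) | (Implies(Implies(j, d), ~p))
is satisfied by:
  {j: True, a: True, p: False, d: False}
  {j: True, a: False, p: False, d: False}
  {d: True, j: True, a: True, p: False}
  {d: True, j: True, a: False, p: False}
  {a: True, d: False, j: False, p: False}
  {d: False, a: False, j: False, p: False}
  {d: True, a: True, j: False, p: False}
  {d: True, a: False, j: False, p: False}
  {p: True, j: True, a: True, d: False}
  {p: True, j: True, a: False, d: False}
  {d: True, p: True, j: True, a: True}


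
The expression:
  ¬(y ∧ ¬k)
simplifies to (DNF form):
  k ∨ ¬y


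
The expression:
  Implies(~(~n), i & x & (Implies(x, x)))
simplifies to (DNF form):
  ~n | (i & x)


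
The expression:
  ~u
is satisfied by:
  {u: False}


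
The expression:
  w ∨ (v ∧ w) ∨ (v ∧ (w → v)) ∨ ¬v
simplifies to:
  True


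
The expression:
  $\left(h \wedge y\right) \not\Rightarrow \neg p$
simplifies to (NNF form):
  $h \wedge p \wedge y$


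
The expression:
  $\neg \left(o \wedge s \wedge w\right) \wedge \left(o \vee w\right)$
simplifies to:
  $\left(o \wedge \neg w\right) \vee \left(w \wedge \neg o\right) \vee \left(w \wedge \neg s\right)$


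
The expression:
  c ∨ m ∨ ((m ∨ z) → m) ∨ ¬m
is always true.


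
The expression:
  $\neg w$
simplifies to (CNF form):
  $\neg w$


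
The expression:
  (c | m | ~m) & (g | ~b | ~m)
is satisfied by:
  {g: True, m: False, b: False}
  {m: False, b: False, g: False}
  {b: True, g: True, m: False}
  {b: True, m: False, g: False}
  {g: True, m: True, b: False}
  {m: True, g: False, b: False}
  {b: True, m: True, g: True}


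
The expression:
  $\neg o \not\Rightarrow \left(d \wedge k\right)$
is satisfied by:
  {o: False, k: False, d: False}
  {d: True, o: False, k: False}
  {k: True, o: False, d: False}


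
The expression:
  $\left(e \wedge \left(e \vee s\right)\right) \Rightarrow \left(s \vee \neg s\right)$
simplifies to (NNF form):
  $\text{True}$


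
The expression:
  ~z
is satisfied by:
  {z: False}


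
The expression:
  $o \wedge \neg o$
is never true.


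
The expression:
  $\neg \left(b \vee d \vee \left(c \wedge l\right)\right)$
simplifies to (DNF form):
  $\left(\neg b \wedge \neg c \wedge \neg d\right) \vee \left(\neg b \wedge \neg d \wedge \neg l\right)$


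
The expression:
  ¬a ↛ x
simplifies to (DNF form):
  x ∨ ¬a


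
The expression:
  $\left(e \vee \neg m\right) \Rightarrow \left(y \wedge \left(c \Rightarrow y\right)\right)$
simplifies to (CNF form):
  $\left(m \vee y\right) \wedge \left(y \vee \neg e\right)$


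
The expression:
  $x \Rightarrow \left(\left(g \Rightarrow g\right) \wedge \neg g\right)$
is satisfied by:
  {g: False, x: False}
  {x: True, g: False}
  {g: True, x: False}


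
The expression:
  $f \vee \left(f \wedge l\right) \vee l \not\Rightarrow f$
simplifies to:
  $f \vee l$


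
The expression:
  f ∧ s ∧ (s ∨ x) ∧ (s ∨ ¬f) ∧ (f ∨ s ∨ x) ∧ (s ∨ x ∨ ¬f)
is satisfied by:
  {s: True, f: True}


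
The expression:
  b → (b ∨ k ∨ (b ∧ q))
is always true.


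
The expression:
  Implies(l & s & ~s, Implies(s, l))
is always true.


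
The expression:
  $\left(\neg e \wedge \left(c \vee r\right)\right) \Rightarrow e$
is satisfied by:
  {e: True, r: False, c: False}
  {e: True, c: True, r: False}
  {e: True, r: True, c: False}
  {e: True, c: True, r: True}
  {c: False, r: False, e: False}


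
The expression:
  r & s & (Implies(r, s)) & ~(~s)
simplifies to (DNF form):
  r & s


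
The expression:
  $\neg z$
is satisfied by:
  {z: False}


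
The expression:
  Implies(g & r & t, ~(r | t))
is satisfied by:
  {g: False, t: False, r: False}
  {r: True, g: False, t: False}
  {t: True, g: False, r: False}
  {r: True, t: True, g: False}
  {g: True, r: False, t: False}
  {r: True, g: True, t: False}
  {t: True, g: True, r: False}


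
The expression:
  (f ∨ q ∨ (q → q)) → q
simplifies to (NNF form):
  q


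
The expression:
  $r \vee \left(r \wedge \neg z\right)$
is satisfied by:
  {r: True}


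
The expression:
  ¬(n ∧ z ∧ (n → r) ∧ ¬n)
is always true.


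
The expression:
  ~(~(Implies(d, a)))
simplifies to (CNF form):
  a | ~d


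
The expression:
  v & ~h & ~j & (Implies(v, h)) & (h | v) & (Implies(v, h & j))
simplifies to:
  False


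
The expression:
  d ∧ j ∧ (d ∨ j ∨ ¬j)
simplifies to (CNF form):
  d ∧ j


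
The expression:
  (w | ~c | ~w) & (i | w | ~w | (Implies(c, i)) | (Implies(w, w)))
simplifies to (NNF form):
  True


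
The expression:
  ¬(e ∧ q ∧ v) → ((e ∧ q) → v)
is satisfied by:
  {v: True, e: False, q: False}
  {e: False, q: False, v: False}
  {q: True, v: True, e: False}
  {q: True, e: False, v: False}
  {v: True, e: True, q: False}
  {e: True, v: False, q: False}
  {q: True, e: True, v: True}


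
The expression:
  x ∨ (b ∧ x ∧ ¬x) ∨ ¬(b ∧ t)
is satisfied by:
  {x: True, t: False, b: False}
  {t: False, b: False, x: False}
  {x: True, b: True, t: False}
  {b: True, t: False, x: False}
  {x: True, t: True, b: False}
  {t: True, x: False, b: False}
  {x: True, b: True, t: True}


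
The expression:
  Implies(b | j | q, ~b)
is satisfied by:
  {b: False}


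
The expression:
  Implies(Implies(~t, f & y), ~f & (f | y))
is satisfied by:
  {t: False, y: False, f: False}
  {f: True, t: False, y: False}
  {y: True, t: False, f: False}
  {y: True, t: True, f: False}


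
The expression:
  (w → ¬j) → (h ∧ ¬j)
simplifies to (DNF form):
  (h ∧ ¬j) ∨ (j ∧ w)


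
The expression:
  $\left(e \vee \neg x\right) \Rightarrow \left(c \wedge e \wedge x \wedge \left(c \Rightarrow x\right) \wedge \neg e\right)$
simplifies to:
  $x \wedge \neg e$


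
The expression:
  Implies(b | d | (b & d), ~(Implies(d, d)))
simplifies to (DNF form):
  ~b & ~d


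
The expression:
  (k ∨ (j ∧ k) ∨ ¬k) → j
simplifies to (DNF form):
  j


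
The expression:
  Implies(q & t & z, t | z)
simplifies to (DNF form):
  True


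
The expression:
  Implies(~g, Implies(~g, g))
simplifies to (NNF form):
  g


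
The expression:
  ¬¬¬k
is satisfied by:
  {k: False}


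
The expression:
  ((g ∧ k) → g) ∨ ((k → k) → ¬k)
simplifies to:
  True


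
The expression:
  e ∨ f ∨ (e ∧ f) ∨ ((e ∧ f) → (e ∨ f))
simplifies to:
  True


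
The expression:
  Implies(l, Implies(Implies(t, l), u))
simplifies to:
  u | ~l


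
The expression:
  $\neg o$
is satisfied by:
  {o: False}


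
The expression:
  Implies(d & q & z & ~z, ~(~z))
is always true.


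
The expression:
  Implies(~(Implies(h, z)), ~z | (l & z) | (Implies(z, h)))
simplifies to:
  True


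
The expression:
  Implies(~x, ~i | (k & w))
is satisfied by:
  {x: True, k: True, w: True, i: False}
  {x: True, k: True, w: False, i: False}
  {x: True, w: True, i: False, k: False}
  {x: True, w: False, i: False, k: False}
  {k: True, w: True, i: False, x: False}
  {k: True, w: False, i: False, x: False}
  {w: True, k: False, i: False, x: False}
  {w: False, k: False, i: False, x: False}
  {x: True, k: True, i: True, w: True}
  {x: True, k: True, i: True, w: False}
  {x: True, i: True, w: True, k: False}
  {x: True, i: True, w: False, k: False}
  {k: True, i: True, w: True, x: False}


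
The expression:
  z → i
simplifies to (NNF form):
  i ∨ ¬z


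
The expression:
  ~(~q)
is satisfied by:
  {q: True}


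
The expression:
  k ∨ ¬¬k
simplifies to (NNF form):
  k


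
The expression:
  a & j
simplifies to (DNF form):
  a & j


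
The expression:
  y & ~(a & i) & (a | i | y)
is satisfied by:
  {y: True, a: False, i: False}
  {i: True, y: True, a: False}
  {a: True, y: True, i: False}


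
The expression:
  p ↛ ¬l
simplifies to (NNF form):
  l ∧ p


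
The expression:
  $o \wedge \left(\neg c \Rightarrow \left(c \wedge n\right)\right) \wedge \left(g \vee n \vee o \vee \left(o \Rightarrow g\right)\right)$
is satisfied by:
  {c: True, o: True}


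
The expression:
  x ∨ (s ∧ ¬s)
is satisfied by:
  {x: True}


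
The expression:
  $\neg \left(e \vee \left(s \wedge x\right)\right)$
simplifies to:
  $\neg e \wedge \left(\neg s \vee \neg x\right)$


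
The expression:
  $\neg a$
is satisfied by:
  {a: False}


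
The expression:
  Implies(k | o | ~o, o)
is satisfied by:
  {o: True}


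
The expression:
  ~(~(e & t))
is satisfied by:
  {t: True, e: True}


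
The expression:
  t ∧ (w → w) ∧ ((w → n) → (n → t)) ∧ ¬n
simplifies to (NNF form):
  t ∧ ¬n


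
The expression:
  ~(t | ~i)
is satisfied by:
  {i: True, t: False}


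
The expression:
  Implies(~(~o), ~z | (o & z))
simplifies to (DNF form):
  True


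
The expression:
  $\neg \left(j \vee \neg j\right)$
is never true.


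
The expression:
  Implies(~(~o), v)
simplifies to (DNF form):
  v | ~o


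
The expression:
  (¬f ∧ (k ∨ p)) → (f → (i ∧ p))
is always true.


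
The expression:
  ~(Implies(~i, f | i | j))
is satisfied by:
  {i: False, f: False, j: False}


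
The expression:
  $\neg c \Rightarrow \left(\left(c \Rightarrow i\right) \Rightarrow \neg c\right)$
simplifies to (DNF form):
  $\text{True}$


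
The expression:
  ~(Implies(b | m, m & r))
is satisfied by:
  {b: True, r: False, m: False}
  {m: True, r: False, b: True}
  {m: True, r: False, b: False}
  {b: True, r: True, m: False}


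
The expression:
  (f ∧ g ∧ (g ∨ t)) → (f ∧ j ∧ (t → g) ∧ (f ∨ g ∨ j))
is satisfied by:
  {j: True, g: False, f: False}
  {j: False, g: False, f: False}
  {f: True, j: True, g: False}
  {f: True, j: False, g: False}
  {g: True, j: True, f: False}
  {g: True, j: False, f: False}
  {g: True, f: True, j: True}


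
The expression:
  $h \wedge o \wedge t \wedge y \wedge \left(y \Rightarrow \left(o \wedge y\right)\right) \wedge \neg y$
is never true.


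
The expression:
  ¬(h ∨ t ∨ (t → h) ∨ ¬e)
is never true.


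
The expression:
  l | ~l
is always true.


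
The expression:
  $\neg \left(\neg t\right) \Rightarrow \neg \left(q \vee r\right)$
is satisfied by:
  {r: False, t: False, q: False}
  {q: True, r: False, t: False}
  {r: True, q: False, t: False}
  {q: True, r: True, t: False}
  {t: True, q: False, r: False}


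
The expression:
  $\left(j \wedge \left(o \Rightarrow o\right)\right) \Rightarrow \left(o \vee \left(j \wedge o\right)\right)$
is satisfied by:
  {o: True, j: False}
  {j: False, o: False}
  {j: True, o: True}


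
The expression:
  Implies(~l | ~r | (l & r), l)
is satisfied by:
  {l: True}


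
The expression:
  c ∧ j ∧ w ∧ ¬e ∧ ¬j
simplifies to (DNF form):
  False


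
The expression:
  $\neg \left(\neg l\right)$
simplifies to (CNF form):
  $l$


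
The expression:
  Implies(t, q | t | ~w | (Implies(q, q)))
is always true.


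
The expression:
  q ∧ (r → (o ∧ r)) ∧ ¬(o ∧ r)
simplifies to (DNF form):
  q ∧ ¬r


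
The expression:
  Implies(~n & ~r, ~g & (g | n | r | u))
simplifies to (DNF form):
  n | r | (u & ~g)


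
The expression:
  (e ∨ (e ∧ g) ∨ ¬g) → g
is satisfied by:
  {g: True}


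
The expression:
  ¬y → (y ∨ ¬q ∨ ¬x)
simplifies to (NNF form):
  y ∨ ¬q ∨ ¬x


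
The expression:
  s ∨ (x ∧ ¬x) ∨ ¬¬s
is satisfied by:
  {s: True}


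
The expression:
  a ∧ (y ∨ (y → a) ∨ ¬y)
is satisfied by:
  {a: True}


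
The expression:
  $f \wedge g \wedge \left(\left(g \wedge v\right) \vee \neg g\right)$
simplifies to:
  $f \wedge g \wedge v$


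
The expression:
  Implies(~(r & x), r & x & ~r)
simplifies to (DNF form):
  r & x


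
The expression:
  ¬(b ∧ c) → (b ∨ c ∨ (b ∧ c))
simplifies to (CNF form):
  b ∨ c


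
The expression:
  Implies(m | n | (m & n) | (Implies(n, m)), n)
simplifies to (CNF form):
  n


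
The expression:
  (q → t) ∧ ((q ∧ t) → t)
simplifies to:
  t ∨ ¬q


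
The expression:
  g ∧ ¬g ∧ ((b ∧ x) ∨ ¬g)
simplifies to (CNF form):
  False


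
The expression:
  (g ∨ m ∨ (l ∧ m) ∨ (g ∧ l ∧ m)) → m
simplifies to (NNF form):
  m ∨ ¬g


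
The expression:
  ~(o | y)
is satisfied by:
  {y: False, o: False}


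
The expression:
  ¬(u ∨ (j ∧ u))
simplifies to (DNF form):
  ¬u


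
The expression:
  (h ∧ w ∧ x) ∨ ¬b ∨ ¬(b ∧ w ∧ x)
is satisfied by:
  {h: True, w: False, x: False, b: False}
  {b: False, w: False, h: False, x: False}
  {b: True, h: True, w: False, x: False}
  {b: True, w: False, h: False, x: False}
  {x: True, h: True, b: False, w: False}
  {x: True, b: False, w: False, h: False}
  {x: True, b: True, h: True, w: False}
  {x: True, b: True, w: False, h: False}
  {h: True, w: True, x: False, b: False}
  {w: True, x: False, h: False, b: False}
  {b: True, w: True, h: True, x: False}
  {b: True, w: True, x: False, h: False}
  {h: True, w: True, x: True, b: False}
  {w: True, x: True, b: False, h: False}
  {b: True, w: True, x: True, h: True}


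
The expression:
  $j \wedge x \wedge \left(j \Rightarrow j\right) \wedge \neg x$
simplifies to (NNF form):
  $\text{False}$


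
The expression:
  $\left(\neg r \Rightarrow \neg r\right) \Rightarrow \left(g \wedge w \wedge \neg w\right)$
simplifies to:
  $\text{False}$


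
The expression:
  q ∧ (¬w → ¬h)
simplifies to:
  q ∧ (w ∨ ¬h)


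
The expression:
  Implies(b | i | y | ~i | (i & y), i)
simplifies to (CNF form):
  i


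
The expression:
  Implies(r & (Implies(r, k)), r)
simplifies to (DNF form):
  True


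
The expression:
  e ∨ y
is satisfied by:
  {y: True, e: True}
  {y: True, e: False}
  {e: True, y: False}


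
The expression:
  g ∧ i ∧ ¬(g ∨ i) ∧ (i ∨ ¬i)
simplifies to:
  False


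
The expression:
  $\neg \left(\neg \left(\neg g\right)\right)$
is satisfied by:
  {g: False}


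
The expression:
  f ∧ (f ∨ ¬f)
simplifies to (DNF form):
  f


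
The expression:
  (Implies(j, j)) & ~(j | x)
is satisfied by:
  {x: False, j: False}


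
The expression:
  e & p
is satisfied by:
  {p: True, e: True}


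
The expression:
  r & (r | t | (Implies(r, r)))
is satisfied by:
  {r: True}


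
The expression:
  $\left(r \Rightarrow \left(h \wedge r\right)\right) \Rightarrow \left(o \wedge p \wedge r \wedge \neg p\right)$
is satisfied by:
  {r: True, h: False}


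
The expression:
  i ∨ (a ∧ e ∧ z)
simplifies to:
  i ∨ (a ∧ e ∧ z)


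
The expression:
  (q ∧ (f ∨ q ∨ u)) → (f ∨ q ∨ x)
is always true.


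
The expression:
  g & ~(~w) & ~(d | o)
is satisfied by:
  {w: True, g: True, d: False, o: False}


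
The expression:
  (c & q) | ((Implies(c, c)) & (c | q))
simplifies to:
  c | q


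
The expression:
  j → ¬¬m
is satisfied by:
  {m: True, j: False}
  {j: False, m: False}
  {j: True, m: True}


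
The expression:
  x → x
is always true.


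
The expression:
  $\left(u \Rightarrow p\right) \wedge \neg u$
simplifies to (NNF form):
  $\neg u$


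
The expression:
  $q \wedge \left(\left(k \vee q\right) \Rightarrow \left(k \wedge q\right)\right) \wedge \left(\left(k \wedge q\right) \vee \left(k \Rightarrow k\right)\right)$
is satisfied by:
  {q: True, k: True}


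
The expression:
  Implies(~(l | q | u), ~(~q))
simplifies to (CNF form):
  l | q | u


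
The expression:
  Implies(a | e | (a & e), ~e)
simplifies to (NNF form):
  ~e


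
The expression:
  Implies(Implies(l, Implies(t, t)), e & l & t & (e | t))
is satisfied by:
  {t: True, e: True, l: True}


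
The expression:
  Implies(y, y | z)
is always true.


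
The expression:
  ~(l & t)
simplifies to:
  ~l | ~t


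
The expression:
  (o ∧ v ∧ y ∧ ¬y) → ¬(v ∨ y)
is always true.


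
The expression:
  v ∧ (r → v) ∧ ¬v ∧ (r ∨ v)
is never true.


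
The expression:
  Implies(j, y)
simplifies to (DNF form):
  y | ~j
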